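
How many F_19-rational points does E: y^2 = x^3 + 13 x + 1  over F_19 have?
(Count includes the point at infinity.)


For each x in F_19, count y with y^2 = x^3 + 13 x + 1 mod 19:
  x = 0: RHS = 1, y in [1, 18]  -> 2 point(s)
  x = 2: RHS = 16, y in [4, 15]  -> 2 point(s)
  x = 5: RHS = 1, y in [1, 18]  -> 2 point(s)
  x = 7: RHS = 17, y in [6, 13]  -> 2 point(s)
  x = 8: RHS = 9, y in [3, 16]  -> 2 point(s)
  x = 9: RHS = 11, y in [7, 12]  -> 2 point(s)
  x = 12: RHS = 4, y in [2, 17]  -> 2 point(s)
  x = 13: RHS = 11, y in [7, 12]  -> 2 point(s)
  x = 14: RHS = 1, y in [1, 18]  -> 2 point(s)
  x = 16: RHS = 11, y in [7, 12]  -> 2 point(s)
  x = 17: RHS = 5, y in [9, 10]  -> 2 point(s)
  x = 18: RHS = 6, y in [5, 14]  -> 2 point(s)
Affine points: 24. Add the point at infinity: total = 25.

#E(F_19) = 25


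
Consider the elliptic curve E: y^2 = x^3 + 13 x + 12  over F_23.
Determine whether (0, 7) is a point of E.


Check whether y^2 = x^3 + 13 x + 12 (mod 23) for (x, y) = (0, 7).
LHS: y^2 = 7^2 mod 23 = 3
RHS: x^3 + 13 x + 12 = 0^3 + 13*0 + 12 mod 23 = 12
LHS != RHS

No, not on the curve


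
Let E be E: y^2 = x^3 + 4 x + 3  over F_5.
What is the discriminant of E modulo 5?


4 a^3 + 27 b^2 = 4*4^3 + 27*3^2 = 256 + 243 = 499
Delta = -16 * (499) = -7984
Delta mod 5 = 1

Delta = 1 (mod 5)


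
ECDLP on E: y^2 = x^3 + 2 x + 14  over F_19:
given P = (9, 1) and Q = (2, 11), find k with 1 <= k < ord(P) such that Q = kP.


Enumerate multiples of P until we hit Q = (2, 11):
  1P = (9, 1)
  2P = (2, 11)
Match found at i = 2.

k = 2


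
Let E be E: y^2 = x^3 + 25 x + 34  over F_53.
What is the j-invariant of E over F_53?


Delta = -16(4 a^3 + 27 b^2) mod 53 = 31
-1728 * (4 a)^3 = -1728 * (4*25)^3 mod 53 = 22
j = 22 * 31^(-1) mod 53 = 52

j = 52 (mod 53)


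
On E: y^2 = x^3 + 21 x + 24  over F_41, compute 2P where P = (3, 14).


Doubling: s = (3 x1^2 + a) / (2 y1)
s = (3*3^2 + 21) / (2*14) mod 41 = 31
x3 = s^2 - 2 x1 mod 41 = 31^2 - 2*3 = 12
y3 = s (x1 - x3) - y1 mod 41 = 31 * (3 - 12) - 14 = 35

2P = (12, 35)


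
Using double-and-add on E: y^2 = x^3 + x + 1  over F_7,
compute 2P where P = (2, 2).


k = 2 = 10_2 (binary, LSB first: 01)
Double-and-add from P = (2, 2):
  bit 0 = 0: acc unchanged = O
  bit 1 = 1: acc = O + (0, 1) = (0, 1)

2P = (0, 1)


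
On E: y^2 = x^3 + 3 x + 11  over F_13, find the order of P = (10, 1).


Compute successive multiples of P until we hit O:
  1P = (10, 1)
  2P = (10, 12)
  3P = O

ord(P) = 3


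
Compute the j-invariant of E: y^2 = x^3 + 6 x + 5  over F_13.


Delta = -16(4 a^3 + 27 b^2) mod 13 = 11
-1728 * (4 a)^3 = -1728 * (4*6)^3 mod 13 = 5
j = 5 * 11^(-1) mod 13 = 4

j = 4 (mod 13)


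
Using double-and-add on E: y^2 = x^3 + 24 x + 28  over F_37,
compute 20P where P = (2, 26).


k = 20 = 10100_2 (binary, LSB first: 00101)
Double-and-add from P = (2, 26):
  bit 0 = 0: acc unchanged = O
  bit 1 = 0: acc unchanged = O
  bit 2 = 1: acc = O + (25, 11) = (25, 11)
  bit 3 = 0: acc unchanged = (25, 11)
  bit 4 = 1: acc = (25, 11) + (3, 33) = (10, 11)

20P = (10, 11)


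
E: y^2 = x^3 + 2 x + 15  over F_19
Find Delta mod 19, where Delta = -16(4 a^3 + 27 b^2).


4 a^3 + 27 b^2 = 4*2^3 + 27*15^2 = 32 + 6075 = 6107
Delta = -16 * (6107) = -97712
Delta mod 19 = 5

Delta = 5 (mod 19)


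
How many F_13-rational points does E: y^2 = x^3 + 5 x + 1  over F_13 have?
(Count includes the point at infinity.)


For each x in F_13, count y with y^2 = x^3 + 5 x + 1 mod 13:
  x = 0: RHS = 1, y in [1, 12]  -> 2 point(s)
  x = 3: RHS = 4, y in [2, 11]  -> 2 point(s)
  x = 6: RHS = 0, y in [0]  -> 1 point(s)
  x = 11: RHS = 9, y in [3, 10]  -> 2 point(s)
Affine points: 7. Add the point at infinity: total = 8.

#E(F_13) = 8


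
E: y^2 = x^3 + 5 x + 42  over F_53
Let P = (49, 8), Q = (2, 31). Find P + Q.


P != Q, so use the chord formula.
s = (y2 - y1) / (x2 - x1) = (23) / (6) mod 53 = 48
x3 = s^2 - x1 - x2 mod 53 = 48^2 - 49 - 2 = 27
y3 = s (x1 - x3) - y1 mod 53 = 48 * (49 - 27) - 8 = 41

P + Q = (27, 41)


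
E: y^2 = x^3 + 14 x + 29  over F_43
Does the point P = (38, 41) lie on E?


Check whether y^2 = x^3 + 14 x + 29 (mod 43) for (x, y) = (38, 41).
LHS: y^2 = 41^2 mod 43 = 4
RHS: x^3 + 14 x + 29 = 38^3 + 14*38 + 29 mod 43 = 6
LHS != RHS

No, not on the curve


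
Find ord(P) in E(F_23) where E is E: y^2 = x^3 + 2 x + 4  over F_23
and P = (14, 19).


Compute successive multiples of P until we hit O:
  1P = (14, 19)
  2P = (19, 22)
  3P = (6, 18)
  4P = (12, 10)
  5P = (0, 21)
  6P = (17, 11)
  7P = (17, 12)
  8P = (0, 2)
  ... (continuing to 13P)
  13P = O

ord(P) = 13


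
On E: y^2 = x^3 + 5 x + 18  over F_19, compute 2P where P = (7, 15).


Doubling: s = (3 x1^2 + a) / (2 y1)
s = (3*7^2 + 5) / (2*15) mod 19 = 0
x3 = s^2 - 2 x1 mod 19 = 0^2 - 2*7 = 5
y3 = s (x1 - x3) - y1 mod 19 = 0 * (7 - 5) - 15 = 4

2P = (5, 4)


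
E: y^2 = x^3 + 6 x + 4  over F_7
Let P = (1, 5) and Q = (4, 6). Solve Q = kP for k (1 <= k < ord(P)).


Enumerate multiples of P until we hit Q = (4, 6):
  1P = (1, 5)
  2P = (0, 5)
  3P = (6, 2)
  4P = (4, 1)
  5P = (3, 0)
  6P = (4, 6)
Match found at i = 6.

k = 6


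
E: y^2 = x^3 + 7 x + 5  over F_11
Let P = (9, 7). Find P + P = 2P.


Doubling: s = (3 x1^2 + a) / (2 y1)
s = (3*9^2 + 7) / (2*7) mod 11 = 10
x3 = s^2 - 2 x1 mod 11 = 10^2 - 2*9 = 5
y3 = s (x1 - x3) - y1 mod 11 = 10 * (9 - 5) - 7 = 0

2P = (5, 0)


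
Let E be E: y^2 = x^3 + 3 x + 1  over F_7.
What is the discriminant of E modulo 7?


4 a^3 + 27 b^2 = 4*3^3 + 27*1^2 = 108 + 27 = 135
Delta = -16 * (135) = -2160
Delta mod 7 = 3

Delta = 3 (mod 7)


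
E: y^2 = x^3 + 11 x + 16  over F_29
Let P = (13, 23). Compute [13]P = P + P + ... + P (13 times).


k = 13 = 1101_2 (binary, LSB first: 1011)
Double-and-add from P = (13, 23):
  bit 0 = 1: acc = O + (13, 23) = (13, 23)
  bit 1 = 0: acc unchanged = (13, 23)
  bit 2 = 1: acc = (13, 23) + (25, 16) = (0, 25)
  bit 3 = 1: acc = (0, 25) + (21, 24) = (13, 6)

13P = (13, 6)


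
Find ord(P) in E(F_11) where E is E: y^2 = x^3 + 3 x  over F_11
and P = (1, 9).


Compute successive multiples of P until we hit O:
  1P = (1, 9)
  2P = (3, 5)
  3P = (0, 0)
  4P = (3, 6)
  5P = (1, 2)
  6P = O

ord(P) = 6


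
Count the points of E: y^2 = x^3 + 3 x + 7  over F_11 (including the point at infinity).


For each x in F_11, count y with y^2 = x^3 + 3 x + 7 mod 11:
  x = 1: RHS = 0, y in [0]  -> 1 point(s)
  x = 5: RHS = 4, y in [2, 9]  -> 2 point(s)
  x = 8: RHS = 4, y in [2, 9]  -> 2 point(s)
  x = 9: RHS = 4, y in [2, 9]  -> 2 point(s)
  x = 10: RHS = 3, y in [5, 6]  -> 2 point(s)
Affine points: 9. Add the point at infinity: total = 10.

#E(F_11) = 10


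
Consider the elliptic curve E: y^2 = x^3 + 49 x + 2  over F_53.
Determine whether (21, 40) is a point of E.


Check whether y^2 = x^3 + 49 x + 2 (mod 53) for (x, y) = (21, 40).
LHS: y^2 = 40^2 mod 53 = 10
RHS: x^3 + 49 x + 2 = 21^3 + 49*21 + 2 mod 53 = 10
LHS = RHS

Yes, on the curve


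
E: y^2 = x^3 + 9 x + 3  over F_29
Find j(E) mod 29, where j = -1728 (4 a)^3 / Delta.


Delta = -16(4 a^3 + 27 b^2) mod 29 = 3
-1728 * (4 a)^3 = -1728 * (4*9)^3 mod 29 = 27
j = 27 * 3^(-1) mod 29 = 9

j = 9 (mod 29)


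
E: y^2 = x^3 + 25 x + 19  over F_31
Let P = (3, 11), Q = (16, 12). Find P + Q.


P != Q, so use the chord formula.
s = (y2 - y1) / (x2 - x1) = (1) / (13) mod 31 = 12
x3 = s^2 - x1 - x2 mod 31 = 12^2 - 3 - 16 = 1
y3 = s (x1 - x3) - y1 mod 31 = 12 * (3 - 1) - 11 = 13

P + Q = (1, 13)


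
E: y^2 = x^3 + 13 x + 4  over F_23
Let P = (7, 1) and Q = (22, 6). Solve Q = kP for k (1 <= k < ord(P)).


Enumerate multiples of P until we hit Q = (22, 6):
  1P = (7, 1)
  2P = (15, 3)
  3P = (14, 3)
  4P = (11, 11)
  5P = (17, 20)
  6P = (1, 15)
  7P = (0, 21)
  8P = (19, 7)
  9P = (3, 1)
  10P = (13, 22)
  11P = (21, 19)
  12P = (22, 6)
Match found at i = 12.

k = 12


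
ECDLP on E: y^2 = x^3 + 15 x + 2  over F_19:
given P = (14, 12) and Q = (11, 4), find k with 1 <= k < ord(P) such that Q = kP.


Enumerate multiples of P until we hit Q = (11, 4):
  1P = (14, 12)
  2P = (11, 4)
Match found at i = 2.

k = 2


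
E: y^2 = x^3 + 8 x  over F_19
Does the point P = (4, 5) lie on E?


Check whether y^2 = x^3 + 8 x + 0 (mod 19) for (x, y) = (4, 5).
LHS: y^2 = 5^2 mod 19 = 6
RHS: x^3 + 8 x + 0 = 4^3 + 8*4 + 0 mod 19 = 1
LHS != RHS

No, not on the curve


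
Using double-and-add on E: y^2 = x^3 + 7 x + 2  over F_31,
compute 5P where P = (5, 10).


k = 5 = 101_2 (binary, LSB first: 101)
Double-and-add from P = (5, 10):
  bit 0 = 1: acc = O + (5, 10) = (5, 10)
  bit 1 = 0: acc unchanged = (5, 10)
  bit 2 = 1: acc = (5, 10) + (20, 12) = (22, 27)

5P = (22, 27)


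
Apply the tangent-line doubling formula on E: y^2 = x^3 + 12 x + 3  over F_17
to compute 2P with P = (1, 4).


Doubling: s = (3 x1^2 + a) / (2 y1)
s = (3*1^2 + 12) / (2*4) mod 17 = 4
x3 = s^2 - 2 x1 mod 17 = 4^2 - 2*1 = 14
y3 = s (x1 - x3) - y1 mod 17 = 4 * (1 - 14) - 4 = 12

2P = (14, 12)


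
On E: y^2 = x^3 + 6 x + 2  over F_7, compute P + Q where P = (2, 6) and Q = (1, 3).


P != Q, so use the chord formula.
s = (y2 - y1) / (x2 - x1) = (4) / (6) mod 7 = 3
x3 = s^2 - x1 - x2 mod 7 = 3^2 - 2 - 1 = 6
y3 = s (x1 - x3) - y1 mod 7 = 3 * (2 - 6) - 6 = 3

P + Q = (6, 3)


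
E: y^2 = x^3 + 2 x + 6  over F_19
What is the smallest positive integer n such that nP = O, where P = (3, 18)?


Compute successive multiples of P until we hit O:
  1P = (3, 18)
  2P = (0, 5)
  3P = (1, 16)
  4P = (16, 7)
  5P = (6, 5)
  6P = (14, 17)
  7P = (13, 14)
  8P = (10, 0)
  ... (continuing to 16P)
  16P = O

ord(P) = 16


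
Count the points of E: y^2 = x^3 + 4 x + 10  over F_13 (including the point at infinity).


For each x in F_13, count y with y^2 = x^3 + 4 x + 10 mod 13:
  x = 0: RHS = 10, y in [6, 7]  -> 2 point(s)
  x = 2: RHS = 0, y in [0]  -> 1 point(s)
  x = 3: RHS = 10, y in [6, 7]  -> 2 point(s)
  x = 4: RHS = 12, y in [5, 8]  -> 2 point(s)
  x = 5: RHS = 12, y in [5, 8]  -> 2 point(s)
  x = 6: RHS = 3, y in [4, 9]  -> 2 point(s)
  x = 7: RHS = 4, y in [2, 11]  -> 2 point(s)
  x = 10: RHS = 10, y in [6, 7]  -> 2 point(s)
Affine points: 15. Add the point at infinity: total = 16.

#E(F_13) = 16


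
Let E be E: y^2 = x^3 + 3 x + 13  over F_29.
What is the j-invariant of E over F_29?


Delta = -16(4 a^3 + 27 b^2) mod 29 = 26
-1728 * (4 a)^3 = -1728 * (4*3)^3 mod 29 = 1
j = 1 * 26^(-1) mod 29 = 19

j = 19 (mod 29)


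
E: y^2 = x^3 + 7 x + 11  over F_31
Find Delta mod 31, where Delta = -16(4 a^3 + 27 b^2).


4 a^3 + 27 b^2 = 4*7^3 + 27*11^2 = 1372 + 3267 = 4639
Delta = -16 * (4639) = -74224
Delta mod 31 = 21

Delta = 21 (mod 31)


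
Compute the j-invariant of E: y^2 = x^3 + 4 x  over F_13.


Delta = -16(4 a^3 + 27 b^2) mod 13 = 12
-1728 * (4 a)^3 = -1728 * (4*4)^3 mod 13 = 1
j = 1 * 12^(-1) mod 13 = 12

j = 12 (mod 13)


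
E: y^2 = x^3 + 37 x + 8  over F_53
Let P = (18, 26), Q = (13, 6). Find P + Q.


P != Q, so use the chord formula.
s = (y2 - y1) / (x2 - x1) = (33) / (48) mod 53 = 4
x3 = s^2 - x1 - x2 mod 53 = 4^2 - 18 - 13 = 38
y3 = s (x1 - x3) - y1 mod 53 = 4 * (18 - 38) - 26 = 0

P + Q = (38, 0)


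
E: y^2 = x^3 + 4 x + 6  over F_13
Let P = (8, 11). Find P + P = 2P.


Doubling: s = (3 x1^2 + a) / (2 y1)
s = (3*8^2 + 4) / (2*11) mod 13 = 3
x3 = s^2 - 2 x1 mod 13 = 3^2 - 2*8 = 6
y3 = s (x1 - x3) - y1 mod 13 = 3 * (8 - 6) - 11 = 8

2P = (6, 8)


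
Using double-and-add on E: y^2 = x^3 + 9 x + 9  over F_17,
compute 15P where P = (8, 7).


k = 15 = 1111_2 (binary, LSB first: 1111)
Double-and-add from P = (8, 7):
  bit 0 = 1: acc = O + (8, 7) = (8, 7)
  bit 1 = 1: acc = (8, 7) + (2, 16) = (5, 14)
  bit 2 = 1: acc = (5, 14) + (0, 14) = (12, 3)
  bit 3 = 1: acc = (12, 3) + (15, 0) = (8, 10)

15P = (8, 10)


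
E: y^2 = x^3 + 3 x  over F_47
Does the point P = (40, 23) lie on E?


Check whether y^2 = x^3 + 3 x + 0 (mod 47) for (x, y) = (40, 23).
LHS: y^2 = 23^2 mod 47 = 12
RHS: x^3 + 3 x + 0 = 40^3 + 3*40 + 0 mod 47 = 12
LHS = RHS

Yes, on the curve


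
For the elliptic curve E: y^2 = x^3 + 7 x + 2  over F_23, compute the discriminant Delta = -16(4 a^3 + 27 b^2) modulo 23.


4 a^3 + 27 b^2 = 4*7^3 + 27*2^2 = 1372 + 108 = 1480
Delta = -16 * (1480) = -23680
Delta mod 23 = 10

Delta = 10 (mod 23)


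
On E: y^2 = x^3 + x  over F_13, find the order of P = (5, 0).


Compute successive multiples of P until we hit O:
  1P = (5, 0)
  2P = O

ord(P) = 2


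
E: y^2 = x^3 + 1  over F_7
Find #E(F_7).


For each x in F_7, count y with y^2 = x^3 + 0 x + 1 mod 7:
  x = 0: RHS = 1, y in [1, 6]  -> 2 point(s)
  x = 1: RHS = 2, y in [3, 4]  -> 2 point(s)
  x = 2: RHS = 2, y in [3, 4]  -> 2 point(s)
  x = 3: RHS = 0, y in [0]  -> 1 point(s)
  x = 4: RHS = 2, y in [3, 4]  -> 2 point(s)
  x = 5: RHS = 0, y in [0]  -> 1 point(s)
  x = 6: RHS = 0, y in [0]  -> 1 point(s)
Affine points: 11. Add the point at infinity: total = 12.

#E(F_7) = 12


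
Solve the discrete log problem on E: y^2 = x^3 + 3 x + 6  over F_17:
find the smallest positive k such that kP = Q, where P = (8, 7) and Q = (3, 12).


Enumerate multiples of P until we hit Q = (3, 12):
  1P = (8, 7)
  2P = (10, 4)
  3P = (14, 2)
  4P = (16, 11)
  5P = (6, 11)
  6P = (7, 8)
  7P = (3, 5)
  8P = (15, 14)
  9P = (12, 6)
  10P = (13, 7)
  11P = (13, 10)
  12P = (12, 11)
  13P = (15, 3)
  14P = (3, 12)
Match found at i = 14.

k = 14


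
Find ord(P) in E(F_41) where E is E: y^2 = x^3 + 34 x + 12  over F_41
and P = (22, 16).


Compute successive multiples of P until we hit O:
  1P = (22, 16)
  2P = (20, 0)
  3P = (22, 25)
  4P = O

ord(P) = 4


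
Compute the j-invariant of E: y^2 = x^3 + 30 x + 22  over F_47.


Delta = -16(4 a^3 + 27 b^2) mod 47 = 17
-1728 * (4 a)^3 = -1728 * (4*30)^3 mod 47 = 25
j = 25 * 17^(-1) mod 47 = 7

j = 7 (mod 47)


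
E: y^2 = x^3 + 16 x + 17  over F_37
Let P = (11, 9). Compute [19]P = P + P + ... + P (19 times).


k = 19 = 10011_2 (binary, LSB first: 11001)
Double-and-add from P = (11, 9):
  bit 0 = 1: acc = O + (11, 9) = (11, 9)
  bit 1 = 1: acc = (11, 9) + (6, 12) = (10, 20)
  bit 2 = 0: acc unchanged = (10, 20)
  bit 3 = 0: acc unchanged = (10, 20)
  bit 4 = 1: acc = (10, 20) + (26, 29) = (11, 28)

19P = (11, 28)


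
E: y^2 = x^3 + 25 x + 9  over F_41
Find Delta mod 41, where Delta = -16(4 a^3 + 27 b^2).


4 a^3 + 27 b^2 = 4*25^3 + 27*9^2 = 62500 + 2187 = 64687
Delta = -16 * (64687) = -1034992
Delta mod 41 = 12

Delta = 12 (mod 41)


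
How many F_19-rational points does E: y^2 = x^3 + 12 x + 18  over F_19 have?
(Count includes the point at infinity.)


For each x in F_19, count y with y^2 = x^3 + 12 x + 18 mod 19:
  x = 3: RHS = 5, y in [9, 10]  -> 2 point(s)
  x = 4: RHS = 16, y in [4, 15]  -> 2 point(s)
  x = 9: RHS = 0, y in [0]  -> 1 point(s)
  x = 10: RHS = 17, y in [6, 13]  -> 2 point(s)
  x = 12: RHS = 9, y in [3, 16]  -> 2 point(s)
  x = 14: RHS = 4, y in [2, 17]  -> 2 point(s)
  x = 15: RHS = 1, y in [1, 18]  -> 2 point(s)
  x = 17: RHS = 5, y in [9, 10]  -> 2 point(s)
  x = 18: RHS = 5, y in [9, 10]  -> 2 point(s)
Affine points: 17. Add the point at infinity: total = 18.

#E(F_19) = 18


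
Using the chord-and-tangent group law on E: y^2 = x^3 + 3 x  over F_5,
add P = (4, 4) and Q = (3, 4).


P != Q, so use the chord formula.
s = (y2 - y1) / (x2 - x1) = (0) / (4) mod 5 = 0
x3 = s^2 - x1 - x2 mod 5 = 0^2 - 4 - 3 = 3
y3 = s (x1 - x3) - y1 mod 5 = 0 * (4 - 3) - 4 = 1

P + Q = (3, 1)


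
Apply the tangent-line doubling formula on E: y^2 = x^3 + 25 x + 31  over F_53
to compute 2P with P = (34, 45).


Doubling: s = (3 x1^2 + a) / (2 y1)
s = (3*34^2 + 25) / (2*45) mod 53 = 50
x3 = s^2 - 2 x1 mod 53 = 50^2 - 2*34 = 47
y3 = s (x1 - x3) - y1 mod 53 = 50 * (34 - 47) - 45 = 47

2P = (47, 47)


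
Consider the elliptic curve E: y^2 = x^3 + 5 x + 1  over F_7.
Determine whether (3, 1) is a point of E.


Check whether y^2 = x^3 + 5 x + 1 (mod 7) for (x, y) = (3, 1).
LHS: y^2 = 1^2 mod 7 = 1
RHS: x^3 + 5 x + 1 = 3^3 + 5*3 + 1 mod 7 = 1
LHS = RHS

Yes, on the curve


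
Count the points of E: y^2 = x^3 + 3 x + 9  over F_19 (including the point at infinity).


For each x in F_19, count y with y^2 = x^3 + 3 x + 9 mod 19:
  x = 0: RHS = 9, y in [3, 16]  -> 2 point(s)
  x = 2: RHS = 4, y in [2, 17]  -> 2 point(s)
  x = 3: RHS = 7, y in [8, 11]  -> 2 point(s)
  x = 4: RHS = 9, y in [3, 16]  -> 2 point(s)
  x = 5: RHS = 16, y in [4, 15]  -> 2 point(s)
  x = 9: RHS = 5, y in [9, 10]  -> 2 point(s)
  x = 11: RHS = 5, y in [9, 10]  -> 2 point(s)
  x = 12: RHS = 6, y in [5, 14]  -> 2 point(s)
  x = 15: RHS = 9, y in [3, 16]  -> 2 point(s)
  x = 16: RHS = 11, y in [7, 12]  -> 2 point(s)
  x = 18: RHS = 5, y in [9, 10]  -> 2 point(s)
Affine points: 22. Add the point at infinity: total = 23.

#E(F_19) = 23


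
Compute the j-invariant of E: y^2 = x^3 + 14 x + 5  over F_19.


Delta = -16(4 a^3 + 27 b^2) mod 19 = 12
-1728 * (4 a)^3 = -1728 * (4*14)^3 mod 19 = 18
j = 18 * 12^(-1) mod 19 = 11

j = 11 (mod 19)


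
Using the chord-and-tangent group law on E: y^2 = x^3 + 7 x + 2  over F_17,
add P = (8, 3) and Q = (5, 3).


P != Q, so use the chord formula.
s = (y2 - y1) / (x2 - x1) = (0) / (14) mod 17 = 0
x3 = s^2 - x1 - x2 mod 17 = 0^2 - 8 - 5 = 4
y3 = s (x1 - x3) - y1 mod 17 = 0 * (8 - 4) - 3 = 14

P + Q = (4, 14)


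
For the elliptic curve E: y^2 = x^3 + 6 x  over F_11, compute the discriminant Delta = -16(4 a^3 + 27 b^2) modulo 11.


4 a^3 + 27 b^2 = 4*6^3 + 27*0^2 = 864 + 0 = 864
Delta = -16 * (864) = -13824
Delta mod 11 = 3

Delta = 3 (mod 11)


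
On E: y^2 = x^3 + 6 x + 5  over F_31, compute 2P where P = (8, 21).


Doubling: s = (3 x1^2 + a) / (2 y1)
s = (3*8^2 + 6) / (2*21) mod 31 = 18
x3 = s^2 - 2 x1 mod 31 = 18^2 - 2*8 = 29
y3 = s (x1 - x3) - y1 mod 31 = 18 * (8 - 29) - 21 = 4

2P = (29, 4)


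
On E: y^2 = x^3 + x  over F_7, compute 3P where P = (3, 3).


k = 3 = 11_2 (binary, LSB first: 11)
Double-and-add from P = (3, 3):
  bit 0 = 1: acc = O + (3, 3) = (3, 3)
  bit 1 = 1: acc = (3, 3) + (1, 4) = (5, 5)

3P = (5, 5)


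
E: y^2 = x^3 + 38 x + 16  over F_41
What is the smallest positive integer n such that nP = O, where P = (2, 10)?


Compute successive multiples of P until we hit O:
  1P = (2, 10)
  2P = (33, 15)
  3P = (37, 28)
  4P = (11, 17)
  5P = (20, 17)
  6P = (17, 32)
  7P = (38, 11)
  8P = (24, 19)
  ... (continuing to 45P)
  45P = O

ord(P) = 45


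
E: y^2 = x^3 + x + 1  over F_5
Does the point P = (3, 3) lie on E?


Check whether y^2 = x^3 + 1 x + 1 (mod 5) for (x, y) = (3, 3).
LHS: y^2 = 3^2 mod 5 = 4
RHS: x^3 + 1 x + 1 = 3^3 + 1*3 + 1 mod 5 = 1
LHS != RHS

No, not on the curve


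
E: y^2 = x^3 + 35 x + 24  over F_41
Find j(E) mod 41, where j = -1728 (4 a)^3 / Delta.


Delta = -16(4 a^3 + 27 b^2) mod 41 = 4
-1728 * (4 a)^3 = -1728 * (4*35)^3 mod 41 = 1
j = 1 * 4^(-1) mod 41 = 31

j = 31 (mod 41)


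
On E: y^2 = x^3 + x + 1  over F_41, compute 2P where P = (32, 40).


Doubling: s = (3 x1^2 + a) / (2 y1)
s = (3*32^2 + 1) / (2*40) mod 41 = 1
x3 = s^2 - 2 x1 mod 41 = 1^2 - 2*32 = 19
y3 = s (x1 - x3) - y1 mod 41 = 1 * (32 - 19) - 40 = 14

2P = (19, 14)


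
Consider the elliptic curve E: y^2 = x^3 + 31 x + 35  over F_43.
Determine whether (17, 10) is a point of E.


Check whether y^2 = x^3 + 31 x + 35 (mod 43) for (x, y) = (17, 10).
LHS: y^2 = 10^2 mod 43 = 14
RHS: x^3 + 31 x + 35 = 17^3 + 31*17 + 35 mod 43 = 14
LHS = RHS

Yes, on the curve


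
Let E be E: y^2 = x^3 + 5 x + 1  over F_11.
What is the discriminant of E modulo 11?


4 a^3 + 27 b^2 = 4*5^3 + 27*1^2 = 500 + 27 = 527
Delta = -16 * (527) = -8432
Delta mod 11 = 5

Delta = 5 (mod 11)


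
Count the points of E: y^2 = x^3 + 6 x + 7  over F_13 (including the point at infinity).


For each x in F_13, count y with y^2 = x^3 + 6 x + 7 mod 13:
  x = 1: RHS = 1, y in [1, 12]  -> 2 point(s)
  x = 2: RHS = 1, y in [1, 12]  -> 2 point(s)
  x = 3: RHS = 0, y in [0]  -> 1 point(s)
  x = 4: RHS = 4, y in [2, 11]  -> 2 point(s)
  x = 6: RHS = 12, y in [5, 8]  -> 2 point(s)
  x = 9: RHS = 10, y in [6, 7]  -> 2 point(s)
  x = 10: RHS = 1, y in [1, 12]  -> 2 point(s)
  x = 11: RHS = 0, y in [0]  -> 1 point(s)
  x = 12: RHS = 0, y in [0]  -> 1 point(s)
Affine points: 15. Add the point at infinity: total = 16.

#E(F_13) = 16


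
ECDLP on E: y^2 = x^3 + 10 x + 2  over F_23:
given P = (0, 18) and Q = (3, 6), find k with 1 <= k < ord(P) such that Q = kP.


Enumerate multiples of P until we hit Q = (3, 6):
  1P = (0, 18)
  2P = (1, 6)
  3P = (5, 19)
  4P = (7, 22)
  5P = (6, 18)
  6P = (17, 5)
  7P = (19, 6)
  8P = (13, 12)
  9P = (3, 17)
  10P = (15, 10)
  11P = (9, 19)
  12P = (16, 16)
  13P = (16, 7)
  14P = (9, 4)
  15P = (15, 13)
  16P = (3, 6)
Match found at i = 16.

k = 16


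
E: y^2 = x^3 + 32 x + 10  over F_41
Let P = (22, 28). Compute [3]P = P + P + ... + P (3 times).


k = 3 = 11_2 (binary, LSB first: 11)
Double-and-add from P = (22, 28):
  bit 0 = 1: acc = O + (22, 28) = (22, 28)
  bit 1 = 1: acc = (22, 28) + (33, 29) = (6, 7)

3P = (6, 7)


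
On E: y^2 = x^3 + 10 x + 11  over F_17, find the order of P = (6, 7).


Compute successive multiples of P until we hit O:
  1P = (6, 7)
  2P = (7, 4)
  3P = (13, 14)
  4P = (16, 0)
  5P = (13, 3)
  6P = (7, 13)
  7P = (6, 10)
  8P = O

ord(P) = 8


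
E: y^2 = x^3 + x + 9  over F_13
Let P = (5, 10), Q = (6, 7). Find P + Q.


P != Q, so use the chord formula.
s = (y2 - y1) / (x2 - x1) = (10) / (1) mod 13 = 10
x3 = s^2 - x1 - x2 mod 13 = 10^2 - 5 - 6 = 11
y3 = s (x1 - x3) - y1 mod 13 = 10 * (5 - 11) - 10 = 8

P + Q = (11, 8)


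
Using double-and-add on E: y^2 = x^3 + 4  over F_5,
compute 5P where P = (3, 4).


k = 5 = 101_2 (binary, LSB first: 101)
Double-and-add from P = (3, 4):
  bit 0 = 1: acc = O + (3, 4) = (3, 4)
  bit 1 = 0: acc unchanged = (3, 4)
  bit 2 = 1: acc = (3, 4) + (0, 2) = (3, 1)

5P = (3, 1)


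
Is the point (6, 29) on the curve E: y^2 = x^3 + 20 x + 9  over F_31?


Check whether y^2 = x^3 + 20 x + 9 (mod 31) for (x, y) = (6, 29).
LHS: y^2 = 29^2 mod 31 = 4
RHS: x^3 + 20 x + 9 = 6^3 + 20*6 + 9 mod 31 = 4
LHS = RHS

Yes, on the curve


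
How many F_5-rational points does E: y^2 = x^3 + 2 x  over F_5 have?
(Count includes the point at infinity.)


For each x in F_5, count y with y^2 = x^3 + 2 x + 0 mod 5:
  x = 0: RHS = 0, y in [0]  -> 1 point(s)
Affine points: 1. Add the point at infinity: total = 2.

#E(F_5) = 2


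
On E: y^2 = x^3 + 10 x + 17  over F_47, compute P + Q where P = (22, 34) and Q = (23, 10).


P != Q, so use the chord formula.
s = (y2 - y1) / (x2 - x1) = (23) / (1) mod 47 = 23
x3 = s^2 - x1 - x2 mod 47 = 23^2 - 22 - 23 = 14
y3 = s (x1 - x3) - y1 mod 47 = 23 * (22 - 14) - 34 = 9

P + Q = (14, 9)


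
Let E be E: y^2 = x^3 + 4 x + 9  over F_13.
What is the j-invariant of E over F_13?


Delta = -16(4 a^3 + 27 b^2) mod 13 = 3
-1728 * (4 a)^3 = -1728 * (4*4)^3 mod 13 = 1
j = 1 * 3^(-1) mod 13 = 9

j = 9 (mod 13)


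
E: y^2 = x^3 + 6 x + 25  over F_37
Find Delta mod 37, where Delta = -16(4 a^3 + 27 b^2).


4 a^3 + 27 b^2 = 4*6^3 + 27*25^2 = 864 + 16875 = 17739
Delta = -16 * (17739) = -283824
Delta mod 37 = 3

Delta = 3 (mod 37)


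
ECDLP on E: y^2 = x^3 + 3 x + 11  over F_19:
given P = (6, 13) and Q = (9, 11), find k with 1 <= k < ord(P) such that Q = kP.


Enumerate multiples of P until we hit Q = (9, 11):
  1P = (6, 13)
  2P = (13, 9)
  3P = (17, 15)
  4P = (2, 5)
  5P = (15, 7)
  6P = (9, 8)
  7P = (11, 8)
  8P = (3, 3)
  9P = (0, 7)
  10P = (14, 17)
  11P = (4, 7)
  12P = (18, 8)
  13P = (18, 11)
  14P = (4, 12)
  15P = (14, 2)
  16P = (0, 12)
  17P = (3, 16)
  18P = (11, 11)
  19P = (9, 11)
Match found at i = 19.

k = 19


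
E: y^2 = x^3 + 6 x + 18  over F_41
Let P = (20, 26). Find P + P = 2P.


Doubling: s = (3 x1^2 + a) / (2 y1)
s = (3*20^2 + 6) / (2*26) mod 41 = 9
x3 = s^2 - 2 x1 mod 41 = 9^2 - 2*20 = 0
y3 = s (x1 - x3) - y1 mod 41 = 9 * (20 - 0) - 26 = 31

2P = (0, 31)


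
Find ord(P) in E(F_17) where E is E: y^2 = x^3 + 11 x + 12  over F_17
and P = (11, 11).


Compute successive multiples of P until we hit O:
  1P = (11, 11)
  2P = (12, 6)
  3P = (2, 12)
  4P = (8, 0)
  5P = (2, 5)
  6P = (12, 11)
  7P = (11, 6)
  8P = O

ord(P) = 8


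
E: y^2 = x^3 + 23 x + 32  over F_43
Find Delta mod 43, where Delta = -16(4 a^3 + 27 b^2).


4 a^3 + 27 b^2 = 4*23^3 + 27*32^2 = 48668 + 27648 = 76316
Delta = -16 * (76316) = -1221056
Delta mod 43 = 15

Delta = 15 (mod 43)


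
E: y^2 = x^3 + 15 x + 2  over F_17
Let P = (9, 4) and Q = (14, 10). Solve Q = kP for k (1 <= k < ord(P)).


Enumerate multiples of P until we hit Q = (14, 10):
  1P = (9, 4)
  2P = (1, 16)
  3P = (5, 7)
  4P = (11, 6)
  5P = (15, 7)
  6P = (6, 6)
  7P = (10, 8)
  8P = (14, 10)
Match found at i = 8.

k = 8


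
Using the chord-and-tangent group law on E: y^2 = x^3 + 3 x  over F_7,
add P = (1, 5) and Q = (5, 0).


P != Q, so use the chord formula.
s = (y2 - y1) / (x2 - x1) = (2) / (4) mod 7 = 4
x3 = s^2 - x1 - x2 mod 7 = 4^2 - 1 - 5 = 3
y3 = s (x1 - x3) - y1 mod 7 = 4 * (1 - 3) - 5 = 1

P + Q = (3, 1)


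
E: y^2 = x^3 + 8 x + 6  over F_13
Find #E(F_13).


For each x in F_13, count y with y^2 = x^3 + 8 x + 6 mod 13:
  x = 2: RHS = 4, y in [2, 11]  -> 2 point(s)
  x = 6: RHS = 10, y in [6, 7]  -> 2 point(s)
  x = 8: RHS = 10, y in [6, 7]  -> 2 point(s)
  x = 9: RHS = 1, y in [1, 12]  -> 2 point(s)
  x = 12: RHS = 10, y in [6, 7]  -> 2 point(s)
Affine points: 10. Add the point at infinity: total = 11.

#E(F_13) = 11


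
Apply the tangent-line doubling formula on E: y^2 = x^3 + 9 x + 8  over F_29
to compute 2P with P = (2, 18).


Doubling: s = (3 x1^2 + a) / (2 y1)
s = (3*2^2 + 9) / (2*18) mod 29 = 3
x3 = s^2 - 2 x1 mod 29 = 3^2 - 2*2 = 5
y3 = s (x1 - x3) - y1 mod 29 = 3 * (2 - 5) - 18 = 2

2P = (5, 2)


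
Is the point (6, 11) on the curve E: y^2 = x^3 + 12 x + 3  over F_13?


Check whether y^2 = x^3 + 12 x + 3 (mod 13) for (x, y) = (6, 11).
LHS: y^2 = 11^2 mod 13 = 4
RHS: x^3 + 12 x + 3 = 6^3 + 12*6 + 3 mod 13 = 5
LHS != RHS

No, not on the curve


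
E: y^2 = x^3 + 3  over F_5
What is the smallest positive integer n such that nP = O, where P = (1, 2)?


Compute successive multiples of P until we hit O:
  1P = (1, 2)
  2P = (2, 1)
  3P = (3, 0)
  4P = (2, 4)
  5P = (1, 3)
  6P = O

ord(P) = 6


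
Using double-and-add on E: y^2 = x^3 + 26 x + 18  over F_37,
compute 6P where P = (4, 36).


k = 6 = 110_2 (binary, LSB first: 011)
Double-and-add from P = (4, 36):
  bit 0 = 0: acc unchanged = O
  bit 1 = 1: acc = O + (29, 1) = (29, 1)
  bit 2 = 1: acc = (29, 1) + (20, 18) = (24, 6)

6P = (24, 6)


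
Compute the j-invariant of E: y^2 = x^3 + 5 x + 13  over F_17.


Delta = -16(4 a^3 + 27 b^2) mod 17 = 14
-1728 * (4 a)^3 = -1728 * (4*5)^3 mod 17 = 9
j = 9 * 14^(-1) mod 17 = 14

j = 14 (mod 17)


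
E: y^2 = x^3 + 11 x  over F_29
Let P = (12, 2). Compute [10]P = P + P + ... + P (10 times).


k = 10 = 1010_2 (binary, LSB first: 0101)
Double-and-add from P = (12, 2):
  bit 0 = 0: acc unchanged = O
  bit 1 = 1: acc = O + (9, 4) = (9, 4)
  bit 2 = 0: acc unchanged = (9, 4)
  bit 3 = 1: acc = (9, 4) + (16, 3) = (20, 10)

10P = (20, 10)


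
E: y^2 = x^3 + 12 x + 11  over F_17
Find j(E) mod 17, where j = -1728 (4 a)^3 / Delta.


Delta = -16(4 a^3 + 27 b^2) mod 17 = 13
-1728 * (4 a)^3 = -1728 * (4*12)^3 mod 17 = 8
j = 8 * 13^(-1) mod 17 = 15

j = 15 (mod 17)


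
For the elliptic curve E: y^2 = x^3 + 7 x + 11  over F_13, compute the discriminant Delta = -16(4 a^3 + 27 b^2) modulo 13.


4 a^3 + 27 b^2 = 4*7^3 + 27*11^2 = 1372 + 3267 = 4639
Delta = -16 * (4639) = -74224
Delta mod 13 = 6

Delta = 6 (mod 13)


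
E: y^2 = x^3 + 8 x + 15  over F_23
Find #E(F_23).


For each x in F_23, count y with y^2 = x^3 + 8 x + 15 mod 23:
  x = 1: RHS = 1, y in [1, 22]  -> 2 point(s)
  x = 2: RHS = 16, y in [4, 19]  -> 2 point(s)
  x = 6: RHS = 3, y in [7, 16]  -> 2 point(s)
  x = 7: RHS = 0, y in [0]  -> 1 point(s)
  x = 8: RHS = 16, y in [4, 19]  -> 2 point(s)
  x = 11: RHS = 8, y in [10, 13]  -> 2 point(s)
  x = 13: RHS = 16, y in [4, 19]  -> 2 point(s)
  x = 17: RHS = 4, y in [2, 21]  -> 2 point(s)
  x = 22: RHS = 6, y in [11, 12]  -> 2 point(s)
Affine points: 17. Add the point at infinity: total = 18.

#E(F_23) = 18


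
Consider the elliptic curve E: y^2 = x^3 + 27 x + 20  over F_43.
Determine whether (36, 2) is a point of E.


Check whether y^2 = x^3 + 27 x + 20 (mod 43) for (x, y) = (36, 2).
LHS: y^2 = 2^2 mod 43 = 4
RHS: x^3 + 27 x + 20 = 36^3 + 27*36 + 20 mod 43 = 4
LHS = RHS

Yes, on the curve


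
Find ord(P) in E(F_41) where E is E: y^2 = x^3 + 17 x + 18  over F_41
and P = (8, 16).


Compute successive multiples of P until we hit O:
  1P = (8, 16)
  2P = (9, 30)
  3P = (15, 9)
  4P = (19, 36)
  5P = (19, 5)
  6P = (15, 32)
  7P = (9, 11)
  8P = (8, 25)
  ... (continuing to 9P)
  9P = O

ord(P) = 9


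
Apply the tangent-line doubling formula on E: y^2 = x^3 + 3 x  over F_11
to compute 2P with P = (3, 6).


Doubling: s = (3 x1^2 + a) / (2 y1)
s = (3*3^2 + 3) / (2*6) mod 11 = 8
x3 = s^2 - 2 x1 mod 11 = 8^2 - 2*3 = 3
y3 = s (x1 - x3) - y1 mod 11 = 8 * (3 - 3) - 6 = 5

2P = (3, 5)


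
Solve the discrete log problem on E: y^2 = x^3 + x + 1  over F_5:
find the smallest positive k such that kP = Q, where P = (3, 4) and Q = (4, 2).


Enumerate multiples of P until we hit Q = (4, 2):
  1P = (3, 4)
  2P = (0, 4)
  3P = (2, 1)
  4P = (4, 3)
  5P = (4, 2)
Match found at i = 5.

k = 5


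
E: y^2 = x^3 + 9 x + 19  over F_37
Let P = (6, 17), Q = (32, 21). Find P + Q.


P != Q, so use the chord formula.
s = (y2 - y1) / (x2 - x1) = (4) / (26) mod 37 = 3
x3 = s^2 - x1 - x2 mod 37 = 3^2 - 6 - 32 = 8
y3 = s (x1 - x3) - y1 mod 37 = 3 * (6 - 8) - 17 = 14

P + Q = (8, 14)


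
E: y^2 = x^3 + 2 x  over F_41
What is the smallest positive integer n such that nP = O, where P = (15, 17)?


Compute successive multiples of P until we hit O:
  1P = (15, 17)
  2P = (20, 39)
  3P = (27, 4)
  4P = (9, 38)
  5P = (19, 38)
  6P = (32, 27)
  7P = (3, 19)
  8P = (31, 13)
  ... (continuing to 26P)
  26P = O

ord(P) = 26


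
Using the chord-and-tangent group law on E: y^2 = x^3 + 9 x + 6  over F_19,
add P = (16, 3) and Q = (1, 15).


P != Q, so use the chord formula.
s = (y2 - y1) / (x2 - x1) = (12) / (4) mod 19 = 3
x3 = s^2 - x1 - x2 mod 19 = 3^2 - 16 - 1 = 11
y3 = s (x1 - x3) - y1 mod 19 = 3 * (16 - 11) - 3 = 12

P + Q = (11, 12)


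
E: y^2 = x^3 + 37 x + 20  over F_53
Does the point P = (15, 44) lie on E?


Check whether y^2 = x^3 + 37 x + 20 (mod 53) for (x, y) = (15, 44).
LHS: y^2 = 44^2 mod 53 = 28
RHS: x^3 + 37 x + 20 = 15^3 + 37*15 + 20 mod 53 = 28
LHS = RHS

Yes, on the curve


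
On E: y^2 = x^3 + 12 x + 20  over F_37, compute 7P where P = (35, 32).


k = 7 = 111_2 (binary, LSB first: 111)
Double-and-add from P = (35, 32):
  bit 0 = 1: acc = O + (35, 32) = (35, 32)
  bit 1 = 1: acc = (35, 32) + (29, 35) = (1, 25)
  bit 2 = 1: acc = (1, 25) + (27, 11) = (36, 28)

7P = (36, 28)


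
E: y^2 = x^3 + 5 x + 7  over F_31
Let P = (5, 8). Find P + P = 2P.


Doubling: s = (3 x1^2 + a) / (2 y1)
s = (3*5^2 + 5) / (2*8) mod 31 = 5
x3 = s^2 - 2 x1 mod 31 = 5^2 - 2*5 = 15
y3 = s (x1 - x3) - y1 mod 31 = 5 * (5 - 15) - 8 = 4

2P = (15, 4)


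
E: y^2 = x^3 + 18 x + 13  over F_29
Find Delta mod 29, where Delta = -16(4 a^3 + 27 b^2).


4 a^3 + 27 b^2 = 4*18^3 + 27*13^2 = 23328 + 4563 = 27891
Delta = -16 * (27891) = -446256
Delta mod 29 = 25

Delta = 25 (mod 29)


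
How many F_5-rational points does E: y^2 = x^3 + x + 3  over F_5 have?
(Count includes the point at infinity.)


For each x in F_5, count y with y^2 = x^3 + 1 x + 3 mod 5:
  x = 1: RHS = 0, y in [0]  -> 1 point(s)
  x = 4: RHS = 1, y in [1, 4]  -> 2 point(s)
Affine points: 3. Add the point at infinity: total = 4.

#E(F_5) = 4


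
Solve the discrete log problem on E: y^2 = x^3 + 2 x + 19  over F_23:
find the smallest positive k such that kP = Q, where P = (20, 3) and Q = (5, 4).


Enumerate multiples of P until we hit Q = (5, 4):
  1P = (20, 3)
  2P = (7, 10)
  3P = (5, 19)
  4P = (2, 10)
  5P = (14, 10)
  6P = (14, 13)
  7P = (2, 13)
  8P = (5, 4)
Match found at i = 8.

k = 8


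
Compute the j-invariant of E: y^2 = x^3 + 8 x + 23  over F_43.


Delta = -16(4 a^3 + 27 b^2) mod 43 = 15
-1728 * (4 a)^3 = -1728 * (4*8)^3 mod 43 = 27
j = 27 * 15^(-1) mod 43 = 19

j = 19 (mod 43)


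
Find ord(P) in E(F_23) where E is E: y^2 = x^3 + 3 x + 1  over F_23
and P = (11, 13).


Compute successive multiples of P until we hit O:
  1P = (11, 13)
  2P = (4, 13)
  3P = (8, 10)
  4P = (5, 16)
  5P = (13, 11)
  6P = (0, 22)
  7P = (14, 2)
  8P = (14, 21)
  ... (continuing to 15P)
  15P = O

ord(P) = 15


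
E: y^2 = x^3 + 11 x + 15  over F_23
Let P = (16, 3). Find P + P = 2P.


Doubling: s = (3 x1^2 + a) / (2 y1)
s = (3*16^2 + 11) / (2*3) mod 23 = 11
x3 = s^2 - 2 x1 mod 23 = 11^2 - 2*16 = 20
y3 = s (x1 - x3) - y1 mod 23 = 11 * (16 - 20) - 3 = 22

2P = (20, 22)


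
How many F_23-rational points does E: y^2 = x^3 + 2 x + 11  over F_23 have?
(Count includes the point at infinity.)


For each x in F_23, count y with y^2 = x^3 + 2 x + 11 mod 23:
  x = 2: RHS = 0, y in [0]  -> 1 point(s)
  x = 5: RHS = 8, y in [10, 13]  -> 2 point(s)
  x = 6: RHS = 9, y in [3, 20]  -> 2 point(s)
  x = 7: RHS = 0, y in [0]  -> 1 point(s)
  x = 13: RHS = 3, y in [7, 16]  -> 2 point(s)
  x = 14: RHS = 0, y in [0]  -> 1 point(s)
  x = 15: RHS = 12, y in [9, 14]  -> 2 point(s)
  x = 17: RHS = 13, y in [6, 17]  -> 2 point(s)
  x = 19: RHS = 8, y in [10, 13]  -> 2 point(s)
  x = 20: RHS = 1, y in [1, 22]  -> 2 point(s)
  x = 22: RHS = 8, y in [10, 13]  -> 2 point(s)
Affine points: 19. Add the point at infinity: total = 20.

#E(F_23) = 20


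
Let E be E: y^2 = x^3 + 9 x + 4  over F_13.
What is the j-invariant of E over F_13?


Delta = -16(4 a^3 + 27 b^2) mod 13 = 5
-1728 * (4 a)^3 = -1728 * (4*9)^3 mod 13 = 12
j = 12 * 5^(-1) mod 13 = 5

j = 5 (mod 13)


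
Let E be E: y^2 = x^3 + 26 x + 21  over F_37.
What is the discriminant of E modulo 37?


4 a^3 + 27 b^2 = 4*26^3 + 27*21^2 = 70304 + 11907 = 82211
Delta = -16 * (82211) = -1315376
Delta mod 37 = 11

Delta = 11 (mod 37)


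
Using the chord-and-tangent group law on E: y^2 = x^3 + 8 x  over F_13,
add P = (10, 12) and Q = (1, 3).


P != Q, so use the chord formula.
s = (y2 - y1) / (x2 - x1) = (4) / (4) mod 13 = 1
x3 = s^2 - x1 - x2 mod 13 = 1^2 - 10 - 1 = 3
y3 = s (x1 - x3) - y1 mod 13 = 1 * (10 - 3) - 12 = 8

P + Q = (3, 8)


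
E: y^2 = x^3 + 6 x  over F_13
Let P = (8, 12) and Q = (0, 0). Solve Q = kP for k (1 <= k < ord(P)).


Enumerate multiples of P until we hit Q = (0, 0):
  1P = (8, 12)
  2P = (9, 9)
  3P = (5, 5)
  4P = (4, 6)
  5P = (0, 0)
Match found at i = 5.

k = 5


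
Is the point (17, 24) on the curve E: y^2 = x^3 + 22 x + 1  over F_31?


Check whether y^2 = x^3 + 22 x + 1 (mod 31) for (x, y) = (17, 24).
LHS: y^2 = 24^2 mod 31 = 18
RHS: x^3 + 22 x + 1 = 17^3 + 22*17 + 1 mod 31 = 18
LHS = RHS

Yes, on the curve


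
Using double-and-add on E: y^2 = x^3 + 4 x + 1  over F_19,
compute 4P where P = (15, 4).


k = 4 = 100_2 (binary, LSB first: 001)
Double-and-add from P = (15, 4):
  bit 0 = 0: acc unchanged = O
  bit 1 = 0: acc unchanged = O
  bit 2 = 1: acc = O + (1, 5) = (1, 5)

4P = (1, 5)


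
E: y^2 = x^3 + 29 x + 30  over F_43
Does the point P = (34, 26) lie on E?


Check whether y^2 = x^3 + 29 x + 30 (mod 43) for (x, y) = (34, 26).
LHS: y^2 = 26^2 mod 43 = 31
RHS: x^3 + 29 x + 30 = 34^3 + 29*34 + 30 mod 43 = 29
LHS != RHS

No, not on the curve


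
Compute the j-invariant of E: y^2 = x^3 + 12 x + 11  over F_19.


Delta = -16(4 a^3 + 27 b^2) mod 19 = 4
-1728 * (4 a)^3 = -1728 * (4*12)^3 mod 19 = 12
j = 12 * 4^(-1) mod 19 = 3

j = 3 (mod 19)


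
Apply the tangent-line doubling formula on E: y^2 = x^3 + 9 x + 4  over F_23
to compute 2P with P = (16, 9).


Doubling: s = (3 x1^2 + a) / (2 y1)
s = (3*16^2 + 9) / (2*9) mod 23 = 1
x3 = s^2 - 2 x1 mod 23 = 1^2 - 2*16 = 15
y3 = s (x1 - x3) - y1 mod 23 = 1 * (16 - 15) - 9 = 15

2P = (15, 15)


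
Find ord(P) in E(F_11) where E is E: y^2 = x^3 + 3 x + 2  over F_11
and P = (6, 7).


Compute successive multiples of P until we hit O:
  1P = (6, 7)
  2P = (4, 1)
  3P = (10, 3)
  4P = (7, 5)
  5P = (2, 7)
  6P = (3, 4)
  7P = (3, 7)
  8P = (2, 4)
  ... (continuing to 13P)
  13P = O

ord(P) = 13


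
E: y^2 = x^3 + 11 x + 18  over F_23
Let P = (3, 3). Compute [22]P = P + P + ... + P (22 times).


k = 22 = 10110_2 (binary, LSB first: 01101)
Double-and-add from P = (3, 3):
  bit 0 = 0: acc unchanged = O
  bit 1 = 1: acc = O + (6, 1) = (6, 1)
  bit 2 = 1: acc = (6, 1) + (15, 4) = (20, 2)
  bit 3 = 0: acc unchanged = (20, 2)
  bit 4 = 1: acc = (20, 2) + (14, 15) = (2, 5)

22P = (2, 5)


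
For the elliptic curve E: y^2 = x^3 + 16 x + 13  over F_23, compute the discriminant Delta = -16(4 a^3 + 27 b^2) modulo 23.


4 a^3 + 27 b^2 = 4*16^3 + 27*13^2 = 16384 + 4563 = 20947
Delta = -16 * (20947) = -335152
Delta mod 23 = 4

Delta = 4 (mod 23)


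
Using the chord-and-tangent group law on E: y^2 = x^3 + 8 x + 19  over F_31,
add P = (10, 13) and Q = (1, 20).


P != Q, so use the chord formula.
s = (y2 - y1) / (x2 - x1) = (7) / (22) mod 31 = 13
x3 = s^2 - x1 - x2 mod 31 = 13^2 - 10 - 1 = 3
y3 = s (x1 - x3) - y1 mod 31 = 13 * (10 - 3) - 13 = 16

P + Q = (3, 16)


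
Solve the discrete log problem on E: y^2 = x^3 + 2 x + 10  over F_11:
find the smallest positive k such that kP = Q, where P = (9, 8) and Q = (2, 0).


Enumerate multiples of P until we hit Q = (2, 0):
  1P = (9, 8)
  2P = (7, 2)
  3P = (4, 7)
  4P = (2, 0)
Match found at i = 4.

k = 4


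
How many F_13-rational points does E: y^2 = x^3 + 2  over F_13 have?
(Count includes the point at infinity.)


For each x in F_13, count y with y^2 = x^3 + 0 x + 2 mod 13:
  x = 1: RHS = 3, y in [4, 9]  -> 2 point(s)
  x = 2: RHS = 10, y in [6, 7]  -> 2 point(s)
  x = 3: RHS = 3, y in [4, 9]  -> 2 point(s)
  x = 4: RHS = 1, y in [1, 12]  -> 2 point(s)
  x = 5: RHS = 10, y in [6, 7]  -> 2 point(s)
  x = 6: RHS = 10, y in [6, 7]  -> 2 point(s)
  x = 9: RHS = 3, y in [4, 9]  -> 2 point(s)
  x = 10: RHS = 1, y in [1, 12]  -> 2 point(s)
  x = 12: RHS = 1, y in [1, 12]  -> 2 point(s)
Affine points: 18. Add the point at infinity: total = 19.

#E(F_13) = 19


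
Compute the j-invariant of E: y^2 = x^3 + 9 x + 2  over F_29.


Delta = -16(4 a^3 + 27 b^2) mod 29 = 17
-1728 * (4 a)^3 = -1728 * (4*9)^3 mod 29 = 27
j = 27 * 17^(-1) mod 29 = 5

j = 5 (mod 29)


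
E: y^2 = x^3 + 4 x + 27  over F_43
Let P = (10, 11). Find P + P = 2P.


Doubling: s = (3 x1^2 + a) / (2 y1)
s = (3*10^2 + 4) / (2*11) mod 43 = 6
x3 = s^2 - 2 x1 mod 43 = 6^2 - 2*10 = 16
y3 = s (x1 - x3) - y1 mod 43 = 6 * (10 - 16) - 11 = 39

2P = (16, 39)


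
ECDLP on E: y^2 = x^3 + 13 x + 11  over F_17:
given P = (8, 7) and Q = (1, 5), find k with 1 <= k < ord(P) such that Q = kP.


Enumerate multiples of P until we hit Q = (1, 5):
  1P = (8, 7)
  2P = (3, 14)
  3P = (10, 6)
  4P = (12, 12)
  5P = (6, 4)
  6P = (1, 12)
  7P = (4, 12)
  8P = (14, 9)
  9P = (14, 8)
  10P = (4, 5)
  11P = (1, 5)
Match found at i = 11.

k = 11


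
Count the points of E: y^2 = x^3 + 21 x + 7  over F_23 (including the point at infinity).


For each x in F_23, count y with y^2 = x^3 + 21 x + 7 mod 23:
  x = 1: RHS = 6, y in [11, 12]  -> 2 point(s)
  x = 6: RHS = 4, y in [2, 21]  -> 2 point(s)
  x = 12: RHS = 9, y in [3, 20]  -> 2 point(s)
  x = 13: RHS = 16, y in [4, 19]  -> 2 point(s)
  x = 14: RHS = 9, y in [3, 20]  -> 2 point(s)
  x = 16: RHS = 0, y in [0]  -> 1 point(s)
  x = 20: RHS = 9, y in [3, 20]  -> 2 point(s)
  x = 21: RHS = 3, y in [7, 16]  -> 2 point(s)
  x = 22: RHS = 8, y in [10, 13]  -> 2 point(s)
Affine points: 17. Add the point at infinity: total = 18.

#E(F_23) = 18


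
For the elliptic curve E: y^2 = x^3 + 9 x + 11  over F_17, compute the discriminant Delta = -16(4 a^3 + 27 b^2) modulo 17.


4 a^3 + 27 b^2 = 4*9^3 + 27*11^2 = 2916 + 3267 = 6183
Delta = -16 * (6183) = -98928
Delta mod 17 = 12

Delta = 12 (mod 17)
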